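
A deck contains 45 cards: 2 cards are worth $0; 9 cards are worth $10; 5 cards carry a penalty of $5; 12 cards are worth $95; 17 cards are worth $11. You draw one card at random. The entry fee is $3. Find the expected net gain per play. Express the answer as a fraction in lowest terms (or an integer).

419/15 dollars

E[payout] = (2/45)·0 + (9/45)·10 + (5/45)·(-5) + (12/45)·95 + (17/45)·11 = 464/15
Expected profit = 464/15 − 3 = 419/15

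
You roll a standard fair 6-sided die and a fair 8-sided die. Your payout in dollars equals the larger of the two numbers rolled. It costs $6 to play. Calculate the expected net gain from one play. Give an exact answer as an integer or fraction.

-37/48 dollars

Distribution of the larger of the two numbers rolled: 1 w.p. 1/48, 2 w.p. 1/16, 3 w.p. 5/48, 4 w.p. 7/48, 5 w.p. 3/16, 6 w.p. 11/48, …
E[payout] = (1/48)·1 + (1/16)·2 + (5/48)·3 + (7/48)·4 + (3/16)·5 + (11/48)·6 + (1/8)·7 + (1/8)·8 = 251/48
Expected profit = 251/48 − 6 = -37/48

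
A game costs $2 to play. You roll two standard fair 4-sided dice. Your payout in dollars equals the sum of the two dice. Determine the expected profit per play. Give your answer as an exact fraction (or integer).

$3

Distribution of the sum of the two dice: 2 w.p. 1/16, 3 w.p. 1/8, 4 w.p. 3/16, 5 w.p. 1/4, 6 w.p. 3/16, 7 w.p. 1/8, …
E[payout] = (1/16)·2 + (1/8)·3 + (3/16)·4 + (1/4)·5 + (3/16)·6 + (1/8)·7 + (1/16)·8 = 5
Expected profit = 5 − 2 = 3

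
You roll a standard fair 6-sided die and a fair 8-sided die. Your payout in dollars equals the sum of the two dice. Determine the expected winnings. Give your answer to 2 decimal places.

$8.00

Distribution of the sum of the two dice: 2 w.p. 1/48, 3 w.p. 1/24, 4 w.p. 1/16, 5 w.p. 1/12, 6 w.p. 5/48, 7 w.p. 1/8, …
E[payout] = (1/48)·2 + (1/24)·3 + (1/16)·4 + (1/12)·5 + (5/48)·6 + (1/8)·7 + (1/8)·8 + (1/8)·9 + (5/48)·10 + (1/12)·11 + (1/16)·12 + (1/24)·13 + (1/48)·14 = 8
≈ $8.00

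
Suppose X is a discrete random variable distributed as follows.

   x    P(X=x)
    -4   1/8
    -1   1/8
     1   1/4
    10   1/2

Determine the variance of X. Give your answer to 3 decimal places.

30.984

E[X] = (1/8)·(-4) + (1/8)·(-1) + (1/4)·1 + (1/2)·10 = 37/8
E[X²] = (1/8)·16 + (1/8)·1 + (1/4)·1 + (1/2)·100 = 419/8
Var(X) = 419/8 − (37/8)² = 1983/64 ≈ 30.984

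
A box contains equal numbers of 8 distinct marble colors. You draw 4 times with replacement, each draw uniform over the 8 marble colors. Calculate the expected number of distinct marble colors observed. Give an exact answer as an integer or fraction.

1695/512

Let Xⱼ=1 if type j appears at least once. P(Xⱼ=1) = 1 − ((8−1)/8)^4 = 1695/4096.
E[#distinct] = 8·1695/4096 = 1695/512.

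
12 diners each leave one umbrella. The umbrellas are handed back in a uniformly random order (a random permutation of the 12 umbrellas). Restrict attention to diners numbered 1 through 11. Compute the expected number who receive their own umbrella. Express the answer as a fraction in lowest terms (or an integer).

11/12

Let Xᵢ = 1 if person i gets their own umbrella. For each i, P(Xᵢ=1) = 1/12.
By linearity of expectation, E[X₁+…+X_11] = 11·(1/12) = 11/12.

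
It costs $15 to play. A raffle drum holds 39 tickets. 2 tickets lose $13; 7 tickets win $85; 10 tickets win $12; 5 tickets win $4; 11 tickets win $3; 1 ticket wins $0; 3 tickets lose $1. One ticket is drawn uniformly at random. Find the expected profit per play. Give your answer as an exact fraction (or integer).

E[payout] = (2/39)·(-13) + (7/39)·85 + (10/39)·12 + (5/39)·4 + (11/39)·3 + (1/39)·0 + (3/39)·(-1) = 739/39
Expected profit = 739/39 − 15 = 154/39

154/39 dollars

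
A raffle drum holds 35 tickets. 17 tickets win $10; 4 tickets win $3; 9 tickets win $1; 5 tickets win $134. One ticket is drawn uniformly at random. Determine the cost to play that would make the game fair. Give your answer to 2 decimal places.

$24.60

E[payout] = (17/35)·10 + (4/35)·3 + (9/35)·1 + (5/35)·134 = 123/5
Fair fee = E[payout] = 123/5 ≈ $24.60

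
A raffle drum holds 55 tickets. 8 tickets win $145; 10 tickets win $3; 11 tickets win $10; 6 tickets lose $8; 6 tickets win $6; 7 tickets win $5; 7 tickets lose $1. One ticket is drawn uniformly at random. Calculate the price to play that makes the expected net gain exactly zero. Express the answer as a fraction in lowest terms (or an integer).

E[payout] = (8/55)·145 + (10/55)·3 + (11/55)·10 + (6/55)·(-8) + (6/55)·6 + (7/55)·5 + (7/55)·(-1) = 1316/55
Fair fee = E[payout] = 1316/55

1316/55 dollars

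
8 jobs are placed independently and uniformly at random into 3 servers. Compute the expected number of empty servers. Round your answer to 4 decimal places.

Let Xⱼ=1 if server j is empty. P(Xⱼ=1) = ((3-1)/3)^8 = 256/6561.
By linearity, E[#empty] = 3·256/6561 = 256/2187.
≈ 0.1171

0.1171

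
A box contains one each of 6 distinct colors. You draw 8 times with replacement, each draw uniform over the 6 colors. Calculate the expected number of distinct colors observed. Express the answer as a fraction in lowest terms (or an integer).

Let Xⱼ=1 if type j appears at least once. P(Xⱼ=1) = 1 − ((6−1)/6)^8 = 1288991/1679616.
E[#distinct] = 6·1288991/1679616 = 1288991/279936.

1288991/279936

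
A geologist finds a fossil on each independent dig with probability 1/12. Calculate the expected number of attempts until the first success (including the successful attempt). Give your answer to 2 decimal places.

12.00

For a geometric distribution, E[trials] = 1/p = 1/(1/12) = 12.
≈ 12.00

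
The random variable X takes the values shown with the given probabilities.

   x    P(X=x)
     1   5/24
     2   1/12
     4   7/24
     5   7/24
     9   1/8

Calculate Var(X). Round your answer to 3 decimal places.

5.609

E[X] = (5/24)·1 + (1/12)·2 + (7/24)·4 + (7/24)·5 + (1/8)·9 = 33/8
E[X²] = (5/24)·1 + (1/12)·4 + (7/24)·16 + (7/24)·25 + (1/8)·81 = 181/8
Var(X) = 181/8 − (33/8)² = 359/64 ≈ 5.609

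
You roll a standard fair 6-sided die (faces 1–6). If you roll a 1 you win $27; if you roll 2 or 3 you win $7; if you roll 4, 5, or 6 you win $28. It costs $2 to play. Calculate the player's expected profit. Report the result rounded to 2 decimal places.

E[payout] = (1/3)·7 + (1/6)·27 + (1/2)·28 = 125/6
Expected profit = 125/6 − 2 = 113/6 ≈ $18.83

$18.83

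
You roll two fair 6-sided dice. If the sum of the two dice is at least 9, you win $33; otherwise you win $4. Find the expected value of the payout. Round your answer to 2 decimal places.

$12.06

E[payout] = (13/18)·4 + (5/18)·33 = 217/18
≈ $12.06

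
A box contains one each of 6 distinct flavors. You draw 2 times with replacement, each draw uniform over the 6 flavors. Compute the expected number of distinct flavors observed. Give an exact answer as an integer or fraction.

Let Xⱼ=1 if type j appears at least once. P(Xⱼ=1) = 1 − ((6−1)/6)^2 = 11/36.
E[#distinct] = 6·11/36 = 11/6.

11/6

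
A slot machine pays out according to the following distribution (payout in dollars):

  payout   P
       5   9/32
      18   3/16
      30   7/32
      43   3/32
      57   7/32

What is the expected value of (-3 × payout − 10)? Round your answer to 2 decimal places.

E[-3x-10] = (9/32)·(-25) + (3/16)·(-64) + (7/32)·(-100) + (3/32)·(-139) + (7/32)·(-181)
     = -2993/32 ≈ -93.53

-93.53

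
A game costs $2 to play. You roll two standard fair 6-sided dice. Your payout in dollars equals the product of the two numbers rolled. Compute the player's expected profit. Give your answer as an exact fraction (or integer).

Distribution of the product of the two numbers rolled: 1 w.p. 1/36, 2 w.p. 1/18, 3 w.p. 1/18, 4 w.p. 1/12, 5 w.p. 1/18, 6 w.p. 1/9, …
E[payout] = (1/36)·1 + (1/18)·2 + (1/18)·3 + (1/12)·4 + (1/18)·5 + (1/9)·6 + (1/18)·8 + (1/36)·9 + (1/18)·10 + (1/9)·12 + (1/18)·15 + (1/36)·16 + (1/18)·18 + (1/18)·20 + (1/18)·24 + (1/36)·25 + (1/18)·30 + (1/36)·36 = 49/4
Expected profit = 49/4 − 2 = 41/4

41/4 dollars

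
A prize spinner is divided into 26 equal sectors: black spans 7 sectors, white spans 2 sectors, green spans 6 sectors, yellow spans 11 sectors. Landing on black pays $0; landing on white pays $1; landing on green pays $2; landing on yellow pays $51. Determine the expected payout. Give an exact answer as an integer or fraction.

575/26 dollars

E[payout] = (7/26)·0 + (2/26)·1 + (6/26)·2 + (11/26)·51 = 575/26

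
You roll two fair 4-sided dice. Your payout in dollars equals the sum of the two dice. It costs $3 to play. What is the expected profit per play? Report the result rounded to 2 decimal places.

Distribution of the sum of the two dice: 2 w.p. 1/16, 3 w.p. 1/8, 4 w.p. 3/16, 5 w.p. 1/4, 6 w.p. 3/16, 7 w.p. 1/8, …
E[payout] = (1/16)·2 + (1/8)·3 + (3/16)·4 + (1/4)·5 + (3/16)·6 + (1/8)·7 + (1/16)·8 = 5
Expected profit = 5 − 3 = 2 ≈ $2.00

$2.00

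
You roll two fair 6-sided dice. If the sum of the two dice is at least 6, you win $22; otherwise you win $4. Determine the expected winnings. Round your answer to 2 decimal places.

E[payout] = (5/18)·4 + (13/18)·22 = 17
≈ $17.00

$17.00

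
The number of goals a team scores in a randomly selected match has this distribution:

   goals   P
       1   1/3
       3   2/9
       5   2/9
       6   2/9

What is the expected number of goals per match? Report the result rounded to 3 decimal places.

E[X] = (1/3)·1 + (2/9)·3 + (2/9)·5 + (2/9)·6
     = 31/9 ≈ 3.444

3.444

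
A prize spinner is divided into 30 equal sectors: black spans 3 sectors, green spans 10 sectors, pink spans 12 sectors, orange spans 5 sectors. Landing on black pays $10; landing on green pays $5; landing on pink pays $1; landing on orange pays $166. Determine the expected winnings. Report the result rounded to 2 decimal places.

$30.73

E[payout] = (3/30)·10 + (10/30)·5 + (12/30)·1 + (5/30)·166 = 461/15
≈ $30.73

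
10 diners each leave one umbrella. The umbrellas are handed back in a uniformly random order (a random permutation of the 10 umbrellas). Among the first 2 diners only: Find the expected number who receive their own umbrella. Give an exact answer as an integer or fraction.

Let Xᵢ = 1 if person i gets their own umbrella. For each i, P(Xᵢ=1) = 1/10.
By linearity of expectation, E[X₁+…+X_2] = 2·(1/10) = 1/5.

1/5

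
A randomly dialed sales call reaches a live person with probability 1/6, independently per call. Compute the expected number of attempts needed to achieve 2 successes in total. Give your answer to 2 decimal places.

By linearity (sum of 2 independent geometric waits), E[trials] = 2/p = 2/(1/6) = 12.
≈ 12.00

12.00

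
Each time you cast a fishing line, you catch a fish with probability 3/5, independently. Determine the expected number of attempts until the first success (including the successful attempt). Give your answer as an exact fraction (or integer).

For a geometric distribution, E[trials] = 1/p = 1/(3/5) = 5/3.

5/3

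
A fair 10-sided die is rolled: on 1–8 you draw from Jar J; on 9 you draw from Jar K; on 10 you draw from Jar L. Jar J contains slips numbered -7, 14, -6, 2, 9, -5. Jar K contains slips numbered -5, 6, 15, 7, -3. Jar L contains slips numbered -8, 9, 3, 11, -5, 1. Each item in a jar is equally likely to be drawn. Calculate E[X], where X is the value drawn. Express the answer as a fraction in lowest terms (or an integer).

91/60

E[X | Jar J] = (-7 + 14 − 6 + 2 + 9 − 5)/6 = 7/6
E[X | Jar K] = (-5 + 6 + 15 + 7 − 3)/5 = 4
E[X | Jar L] = (-8 + 9 + 3 + 11 − 5 + 1)/6 = 11/6
E[X] = (4/5)·7/6 + (1/10)·4 + (1/10)·11/6 = 91/60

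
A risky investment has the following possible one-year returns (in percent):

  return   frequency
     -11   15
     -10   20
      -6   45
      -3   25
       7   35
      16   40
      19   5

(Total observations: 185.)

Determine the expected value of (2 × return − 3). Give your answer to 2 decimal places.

Total = 185, so P(return=-11) = 15/185, etc.
E[2x-3] = (3/37)·(-25) + (4/37)·(-23) + (9/37)·(-15) + (5/37)·(-9) + (7/37)·11 + (8/37)·29 + (1/37)·35
     = -3/37 ≈ -0.08

-0.08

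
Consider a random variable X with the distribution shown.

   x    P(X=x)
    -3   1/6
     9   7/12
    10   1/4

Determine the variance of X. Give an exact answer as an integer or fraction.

339/16

E[X] = (1/6)·(-3) + (7/12)·9 + (1/4)·10 = 29/4
E[X²] = (1/6)·9 + (7/12)·81 + (1/4)·100 = 295/4
Var(X) = 295/4 − (29/4)² = 339/16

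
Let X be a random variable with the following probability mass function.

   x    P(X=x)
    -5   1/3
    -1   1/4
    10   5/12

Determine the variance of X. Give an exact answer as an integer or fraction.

E[X] = (1/3)·(-5) + (1/4)·(-1) + (5/12)·10 = 9/4
E[X²] = (1/3)·25 + (1/4)·1 + (5/12)·100 = 201/4
Var(X) = 201/4 − (9/4)² = 723/16

723/16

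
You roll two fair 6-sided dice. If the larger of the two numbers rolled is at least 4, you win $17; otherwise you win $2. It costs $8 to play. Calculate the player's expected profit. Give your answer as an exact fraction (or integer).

21/4 dollars

E[payout] = (1/4)·2 + (3/4)·17 = 53/4
Expected profit = 53/4 − 8 = 21/4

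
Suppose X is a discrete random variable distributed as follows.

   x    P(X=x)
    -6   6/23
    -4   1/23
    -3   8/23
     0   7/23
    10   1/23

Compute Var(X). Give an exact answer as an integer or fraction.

6376/529

E[X] = (6/23)·(-6) + (1/23)·(-4) + (8/23)·(-3) + (7/23)·0 + (1/23)·10 = -54/23
E[X²] = (6/23)·36 + (1/23)·16 + (8/23)·9 + (7/23)·0 + (1/23)·100 = 404/23
Var(X) = 404/23 − (-54/23)² = 6376/529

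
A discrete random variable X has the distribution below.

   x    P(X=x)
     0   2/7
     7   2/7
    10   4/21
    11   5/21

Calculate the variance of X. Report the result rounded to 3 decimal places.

19.297

E[X] = (2/7)·0 + (2/7)·7 + (4/21)·10 + (5/21)·11 = 137/21
E[X²] = (2/7)·0 + (2/7)·49 + (4/21)·100 + (5/21)·121 = 433/7
Var(X) = 433/7 − (137/21)² = 8510/441 ≈ 19.297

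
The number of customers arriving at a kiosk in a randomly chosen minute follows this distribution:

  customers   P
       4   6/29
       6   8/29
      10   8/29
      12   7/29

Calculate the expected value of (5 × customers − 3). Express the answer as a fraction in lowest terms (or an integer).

E[5x-3] = (6/29)·17 + (8/29)·27 + (8/29)·47 + (7/29)·57
     = 1093/29

1093/29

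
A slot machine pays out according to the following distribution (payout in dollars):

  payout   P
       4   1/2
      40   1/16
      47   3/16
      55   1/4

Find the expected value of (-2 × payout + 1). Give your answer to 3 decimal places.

E[-2x+1] = (1/2)·(-7) + (1/16)·(-79) + (3/16)·(-93) + (1/4)·(-109)
     = -425/8 ≈ -53.125

-53.125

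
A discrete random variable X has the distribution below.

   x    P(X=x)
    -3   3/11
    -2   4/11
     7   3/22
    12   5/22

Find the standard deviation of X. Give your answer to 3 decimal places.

6.225

E[X] = 47/22, E[X²] = 953/22
Var(X) = E[X²] − (E[X])² = 953/22 − 2209/484 = 18757/484
SD(X) = √(18757/484) ≈ 6.225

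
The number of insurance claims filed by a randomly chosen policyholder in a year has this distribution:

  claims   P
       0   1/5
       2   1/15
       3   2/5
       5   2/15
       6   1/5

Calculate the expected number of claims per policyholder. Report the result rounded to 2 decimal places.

E[X] = (1/5)·0 + (1/15)·2 + (2/5)·3 + (2/15)·5 + (1/5)·6
     = 16/5 ≈ 3.20

3.20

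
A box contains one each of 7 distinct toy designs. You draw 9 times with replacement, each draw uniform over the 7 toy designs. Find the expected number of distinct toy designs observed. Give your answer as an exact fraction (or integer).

Let Xⱼ=1 if type j appears at least once. P(Xⱼ=1) = 1 − ((7−1)/7)^9 = 30275911/40353607.
E[#distinct] = 7·30275911/40353607 = 30275911/5764801.

30275911/5764801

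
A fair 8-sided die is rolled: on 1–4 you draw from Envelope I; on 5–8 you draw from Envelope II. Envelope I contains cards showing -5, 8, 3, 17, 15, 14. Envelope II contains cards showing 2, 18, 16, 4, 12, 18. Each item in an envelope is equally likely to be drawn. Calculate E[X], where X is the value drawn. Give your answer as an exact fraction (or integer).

E[X | Envelope I] = (-5 + 8 + 3 + 17 + 15 + 14)/6 = 26/3
E[X | Envelope II] = (2 + 18 + 16 + 4 + 12 + 18)/6 = 35/3
E[X] = (1/2)·26/3 + (1/2)·35/3 = 61/6

61/6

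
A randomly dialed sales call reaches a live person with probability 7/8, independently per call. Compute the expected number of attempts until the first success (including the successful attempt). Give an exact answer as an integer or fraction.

For a geometric distribution, E[trials] = 1/p = 1/(7/8) = 8/7.

8/7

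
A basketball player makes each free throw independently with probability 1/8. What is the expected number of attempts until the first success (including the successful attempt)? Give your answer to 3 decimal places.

For a geometric distribution, E[trials] = 1/p = 1/(1/8) = 8.
≈ 8.000

8.000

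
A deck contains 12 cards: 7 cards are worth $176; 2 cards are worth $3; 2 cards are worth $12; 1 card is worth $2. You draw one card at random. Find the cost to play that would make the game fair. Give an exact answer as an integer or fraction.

316/3 dollars

E[payout] = (7/12)·176 + (2/12)·3 + (2/12)·12 + (1/12)·2 = 316/3
Fair fee = E[payout] = 316/3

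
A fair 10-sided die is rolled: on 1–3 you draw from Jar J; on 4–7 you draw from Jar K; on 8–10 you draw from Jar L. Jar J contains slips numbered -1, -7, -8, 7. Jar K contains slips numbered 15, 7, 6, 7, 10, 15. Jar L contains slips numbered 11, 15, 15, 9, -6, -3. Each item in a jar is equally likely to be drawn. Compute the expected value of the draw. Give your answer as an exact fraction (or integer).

43/8

E[X | Jar J] = (-1 − 7 − 8 + 7)/4 = -9/4
E[X | Jar K] = (15 + 7 + 6 + 7 + 10 + 15)/6 = 10
E[X | Jar L] = (11 + 15 + 15 + 9 − 6 − 3)/6 = 41/6
E[X] = (3/10)·(-9/4) + (2/5)·10 + (3/10)·41/6 = 43/8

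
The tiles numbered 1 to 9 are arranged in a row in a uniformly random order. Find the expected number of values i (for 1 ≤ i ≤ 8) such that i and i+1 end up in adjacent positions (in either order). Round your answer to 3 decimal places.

1.778

For each i ∈ {1,…,8}, let Xᵢ = 1 if i and i+1 are adjacent. P(Xᵢ=1) = 2·(9−1)!/9! = 2/9.
By linearity, E[ΣXᵢ] = (8)·(2/9) = 16/9.
≈ 1.778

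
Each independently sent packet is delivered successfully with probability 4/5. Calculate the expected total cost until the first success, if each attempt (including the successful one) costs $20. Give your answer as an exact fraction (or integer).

E[#attempts] = 1/p = 5/4; E[cost] = 20·5/4 = 25.

$25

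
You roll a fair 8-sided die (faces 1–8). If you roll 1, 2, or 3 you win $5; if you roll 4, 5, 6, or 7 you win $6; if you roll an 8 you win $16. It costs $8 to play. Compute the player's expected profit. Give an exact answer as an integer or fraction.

-9/8 dollars

E[payout] = (3/8)·5 + (1/2)·6 + (1/8)·16 = 55/8
Expected profit = 55/8 − 8 = -9/8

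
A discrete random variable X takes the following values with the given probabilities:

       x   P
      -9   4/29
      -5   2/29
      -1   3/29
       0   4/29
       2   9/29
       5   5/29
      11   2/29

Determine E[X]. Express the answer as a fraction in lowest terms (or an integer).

16/29

E[X] = (4/29)·(-9) + (2/29)·(-5) + (3/29)·(-1) + (4/29)·0 + (9/29)·2 + (5/29)·5 + (2/29)·11
     = 16/29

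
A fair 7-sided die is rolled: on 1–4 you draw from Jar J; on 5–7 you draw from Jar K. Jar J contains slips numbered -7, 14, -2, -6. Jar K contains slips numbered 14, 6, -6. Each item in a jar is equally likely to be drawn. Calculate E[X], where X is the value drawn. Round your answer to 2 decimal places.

E[X | Jar J] = (-7 + 14 − 2 − 6)/4 = -1/4
E[X | Jar K] = (14 + 6 − 6)/3 = 14/3
E[X] = (4/7)·(-1/4) + (3/7)·14/3 = 13/7 ≈ 1.86

1.86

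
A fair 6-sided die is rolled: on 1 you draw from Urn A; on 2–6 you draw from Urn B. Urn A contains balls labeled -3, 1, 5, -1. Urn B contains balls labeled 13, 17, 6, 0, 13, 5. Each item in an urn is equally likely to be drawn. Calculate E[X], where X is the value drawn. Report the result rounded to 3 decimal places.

E[X | Urn A] = (-3 + 1 + 5 − 1)/4 = 1/2
E[X | Urn B] = (13 + 17 + 6 + 0 + 13 + 5)/6 = 9
E[X] = (1/6)·1/2 + (5/6)·9 = 91/12 ≈ 7.583

7.583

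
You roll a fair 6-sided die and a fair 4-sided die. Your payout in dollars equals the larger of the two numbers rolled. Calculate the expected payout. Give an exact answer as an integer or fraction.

Distribution of the larger of the two numbers rolled: 1 w.p. 1/24, 2 w.p. 1/8, 3 w.p. 5/24, 4 w.p. 7/24, 5 w.p. 1/6, 6 w.p. 1/6
E[payout] = (1/24)·1 + (1/8)·2 + (5/24)·3 + (7/24)·4 + (1/6)·5 + (1/6)·6 = 47/12

47/12 dollars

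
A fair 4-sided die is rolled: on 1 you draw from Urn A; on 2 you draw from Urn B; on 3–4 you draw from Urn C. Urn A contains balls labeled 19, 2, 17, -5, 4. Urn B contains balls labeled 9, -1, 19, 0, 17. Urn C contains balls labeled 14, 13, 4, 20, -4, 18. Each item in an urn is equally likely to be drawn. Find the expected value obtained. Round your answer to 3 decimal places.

9.467

E[X | Urn A] = (19 + 2 + 17 − 5 + 4)/5 = 37/5
E[X | Urn B] = (9 − 1 + 19 + 0 + 17)/5 = 44/5
E[X | Urn C] = (14 + 13 + 4 + 20 − 4 + 18)/6 = 65/6
E[X] = (1/4)·37/5 + (1/4)·44/5 + (1/2)·65/6 = 142/15 ≈ 9.467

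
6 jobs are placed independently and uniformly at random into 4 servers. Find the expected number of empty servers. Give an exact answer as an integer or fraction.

Let Xⱼ=1 if server j is empty. P(Xⱼ=1) = ((4-1)/4)^6 = 729/4096.
By linearity, E[#empty] = 4·729/4096 = 729/1024.

729/1024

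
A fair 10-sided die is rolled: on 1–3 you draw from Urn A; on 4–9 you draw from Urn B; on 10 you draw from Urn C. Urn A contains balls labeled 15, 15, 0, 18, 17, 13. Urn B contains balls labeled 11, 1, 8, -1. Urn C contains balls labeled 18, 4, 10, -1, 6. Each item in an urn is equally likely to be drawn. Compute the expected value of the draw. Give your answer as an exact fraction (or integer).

E[X | Urn A] = (15 + 15 + 0 + 18 + 17 + 13)/6 = 13
E[X | Urn B] = (11 + 1 + 8 − 1)/4 = 19/4
E[X | Urn C] = (18 + 4 + 10 − 1 + 6)/5 = 37/5
E[X] = (3/10)·13 + (3/5)·19/4 + (1/10)·37/5 = 749/100

749/100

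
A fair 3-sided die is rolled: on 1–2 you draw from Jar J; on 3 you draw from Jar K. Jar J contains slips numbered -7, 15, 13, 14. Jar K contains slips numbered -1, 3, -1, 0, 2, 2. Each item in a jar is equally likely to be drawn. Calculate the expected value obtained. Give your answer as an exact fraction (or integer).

E[X | Jar J] = (-7 + 15 + 13 + 14)/4 = 35/4
E[X | Jar K] = (-1 + 3 − 1 + 0 + 2 + 2)/6 = 5/6
E[X] = (2/3)·35/4 + (1/3)·5/6 = 55/9

55/9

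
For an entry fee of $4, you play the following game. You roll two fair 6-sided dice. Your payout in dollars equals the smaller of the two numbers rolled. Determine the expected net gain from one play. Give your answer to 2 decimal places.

-$1.47

Distribution of the smaller of the two numbers rolled: 1 w.p. 11/36, 2 w.p. 1/4, 3 w.p. 7/36, 4 w.p. 5/36, 5 w.p. 1/12, 6 w.p. 1/36
E[payout] = (11/36)·1 + (1/4)·2 + (7/36)·3 + (5/36)·4 + (1/12)·5 + (1/36)·6 = 91/36
Expected profit = 91/36 − 4 = -53/36 ≈ -$1.47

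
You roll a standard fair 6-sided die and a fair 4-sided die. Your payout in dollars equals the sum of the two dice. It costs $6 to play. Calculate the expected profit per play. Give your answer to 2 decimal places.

Distribution of the sum of the two dice: 2 w.p. 1/24, 3 w.p. 1/12, 4 w.p. 1/8, 5 w.p. 1/6, 6 w.p. 1/6, 7 w.p. 1/6, …
E[payout] = (1/24)·2 + (1/12)·3 + (1/8)·4 + (1/6)·5 + (1/6)·6 + (1/6)·7 + (1/8)·8 + (1/12)·9 + (1/24)·10 = 6
Expected profit = 6 − 6 = 0 ≈ $0.00

$0.00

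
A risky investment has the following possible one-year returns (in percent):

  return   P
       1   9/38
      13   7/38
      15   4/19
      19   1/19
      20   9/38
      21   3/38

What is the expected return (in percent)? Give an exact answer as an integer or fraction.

501/38

E[X] = (9/38)·1 + (7/38)·13 + (4/19)·15 + (1/19)·19 + (9/38)·20 + (3/38)·21
     = 501/38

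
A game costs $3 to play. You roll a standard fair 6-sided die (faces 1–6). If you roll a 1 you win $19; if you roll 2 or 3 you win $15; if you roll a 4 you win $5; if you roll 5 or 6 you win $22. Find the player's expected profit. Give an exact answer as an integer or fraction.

40/3 dollars

E[payout] = (1/6)·5 + (1/3)·15 + (1/6)·19 + (1/3)·22 = 49/3
Expected profit = 49/3 − 3 = 40/3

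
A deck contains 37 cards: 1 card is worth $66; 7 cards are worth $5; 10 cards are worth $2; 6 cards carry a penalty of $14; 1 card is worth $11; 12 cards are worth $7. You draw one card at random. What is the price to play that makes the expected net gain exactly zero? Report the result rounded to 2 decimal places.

E[payout] = (1/37)·66 + (7/37)·5 + (10/37)·2 + (6/37)·(-14) + (1/37)·11 + (12/37)·7 = 132/37
Fair fee = E[payout] = 132/37 ≈ $3.57

$3.57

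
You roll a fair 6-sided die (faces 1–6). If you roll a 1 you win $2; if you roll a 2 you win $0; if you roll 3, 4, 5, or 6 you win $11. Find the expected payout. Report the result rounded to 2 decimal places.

$7.67

E[payout] = (1/6)·0 + (1/6)·2 + (2/3)·11 = 23/3
≈ $7.67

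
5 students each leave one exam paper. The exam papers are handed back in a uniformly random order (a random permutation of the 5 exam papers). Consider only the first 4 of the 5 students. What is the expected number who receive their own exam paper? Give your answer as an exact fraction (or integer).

Let Xᵢ = 1 if person i gets their own exam paper. For each i, P(Xᵢ=1) = 1/5.
By linearity of expectation, E[X₁+…+X_4] = 4·(1/5) = 4/5.

4/5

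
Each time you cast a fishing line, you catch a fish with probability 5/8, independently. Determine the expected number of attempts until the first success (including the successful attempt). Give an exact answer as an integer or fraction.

For a geometric distribution, E[trials] = 1/p = 1/(5/8) = 8/5.

8/5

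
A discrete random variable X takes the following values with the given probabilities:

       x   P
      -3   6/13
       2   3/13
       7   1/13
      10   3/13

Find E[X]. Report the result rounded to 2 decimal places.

E[X] = (6/13)·(-3) + (3/13)·2 + (1/13)·7 + (3/13)·10
     = 25/13 ≈ 1.92

1.92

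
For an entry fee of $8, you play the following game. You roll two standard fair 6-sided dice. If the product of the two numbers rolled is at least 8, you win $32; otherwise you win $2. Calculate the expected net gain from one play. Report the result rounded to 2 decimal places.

E[payout] = (7/18)·2 + (11/18)·32 = 61/3
Expected profit = 61/3 − 8 = 37/3 ≈ $12.33

$12.33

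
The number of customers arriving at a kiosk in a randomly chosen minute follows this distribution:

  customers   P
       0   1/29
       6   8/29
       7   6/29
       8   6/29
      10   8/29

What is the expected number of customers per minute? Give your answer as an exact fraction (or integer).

E[X] = (1/29)·0 + (8/29)·6 + (6/29)·7 + (6/29)·8 + (8/29)·10
     = 218/29

218/29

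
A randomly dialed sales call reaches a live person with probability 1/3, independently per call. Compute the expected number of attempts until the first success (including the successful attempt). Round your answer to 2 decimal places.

3.00

For a geometric distribution, E[trials] = 1/p = 1/(1/3) = 3.
≈ 3.00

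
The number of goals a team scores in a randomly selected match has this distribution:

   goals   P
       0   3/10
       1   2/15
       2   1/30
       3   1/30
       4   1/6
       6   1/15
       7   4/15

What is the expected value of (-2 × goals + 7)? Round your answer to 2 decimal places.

E[-2x+7] = (3/10)·7 + (2/15)·5 + (1/30)·3 + (1/30)·1 + (1/6)·(-1) + (1/15)·(-5) + (4/15)·(-7)
     = 8/15 ≈ 0.53

0.53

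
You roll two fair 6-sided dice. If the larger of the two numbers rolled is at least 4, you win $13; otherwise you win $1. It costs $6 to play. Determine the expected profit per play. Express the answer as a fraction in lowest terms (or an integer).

$4

E[payout] = (1/4)·1 + (3/4)·13 = 10
Expected profit = 10 − 6 = 4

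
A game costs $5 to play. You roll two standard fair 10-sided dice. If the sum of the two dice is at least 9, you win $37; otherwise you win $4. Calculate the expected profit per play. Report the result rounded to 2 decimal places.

E[payout] = (7/25)·4 + (18/25)·37 = 694/25
Expected profit = 694/25 − 5 = 569/25 ≈ $22.76

$22.76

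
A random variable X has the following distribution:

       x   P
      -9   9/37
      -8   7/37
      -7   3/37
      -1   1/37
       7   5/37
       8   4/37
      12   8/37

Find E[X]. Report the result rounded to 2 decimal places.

E[X] = (9/37)·(-9) + (7/37)·(-8) + (3/37)·(-7) + (1/37)·(-1) + (5/37)·7 + (4/37)·8 + (8/37)·12
     = 4/37 ≈ 0.11

0.11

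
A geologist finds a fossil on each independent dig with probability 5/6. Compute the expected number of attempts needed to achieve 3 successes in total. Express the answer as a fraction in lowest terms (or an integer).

18/5

By linearity (sum of 3 independent geometric waits), E[trials] = 3/p = 3/(5/6) = 18/5.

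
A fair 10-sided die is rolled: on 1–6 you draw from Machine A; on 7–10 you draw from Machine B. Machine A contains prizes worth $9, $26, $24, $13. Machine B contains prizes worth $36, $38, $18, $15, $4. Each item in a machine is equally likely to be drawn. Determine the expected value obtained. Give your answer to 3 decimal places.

$19.680

E[X | Machine A] = (9 + 26 + 24 + 13)/4 = 18
E[X | Machine B] = (36 + 38 + 18 + 15 + 4)/5 = 111/5
E[X] = (3/5)·18 + (2/5)·111/5 = 492/25 ≈ 19.680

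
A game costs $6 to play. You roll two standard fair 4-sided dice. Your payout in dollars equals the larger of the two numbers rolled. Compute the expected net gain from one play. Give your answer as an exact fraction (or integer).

Distribution of the larger of the two numbers rolled: 1 w.p. 1/16, 2 w.p. 3/16, 3 w.p. 5/16, 4 w.p. 7/16
E[payout] = (1/16)·1 + (3/16)·2 + (5/16)·3 + (7/16)·4 = 25/8
Expected profit = 25/8 − 6 = -23/8

-23/8 dollars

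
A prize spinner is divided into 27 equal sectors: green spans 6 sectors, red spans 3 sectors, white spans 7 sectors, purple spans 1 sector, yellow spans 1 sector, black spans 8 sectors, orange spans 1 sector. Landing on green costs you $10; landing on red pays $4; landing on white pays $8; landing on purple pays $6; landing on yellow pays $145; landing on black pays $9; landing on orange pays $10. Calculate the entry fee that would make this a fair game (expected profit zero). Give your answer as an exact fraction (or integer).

E[payout] = (6/27)·(-10) + (3/27)·4 + (7/27)·8 + (1/27)·6 + (1/27)·145 + (8/27)·9 + (1/27)·10 = 241/27
Fair fee = E[payout] = 241/27

241/27 dollars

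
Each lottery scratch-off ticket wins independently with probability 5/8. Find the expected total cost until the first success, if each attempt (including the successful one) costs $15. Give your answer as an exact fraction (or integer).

$24

E[#attempts] = 1/p = 8/5; E[cost] = 15·8/5 = 24.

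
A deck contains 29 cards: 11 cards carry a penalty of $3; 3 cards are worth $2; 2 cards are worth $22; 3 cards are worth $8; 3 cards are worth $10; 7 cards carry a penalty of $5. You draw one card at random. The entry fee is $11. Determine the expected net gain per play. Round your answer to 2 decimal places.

-$9.76

E[payout] = (11/29)·(-3) + (3/29)·2 + (2/29)·22 + (3/29)·8 + (3/29)·10 + (7/29)·(-5) = 36/29
Expected profit = 36/29 − 11 = -283/29 ≈ -$9.76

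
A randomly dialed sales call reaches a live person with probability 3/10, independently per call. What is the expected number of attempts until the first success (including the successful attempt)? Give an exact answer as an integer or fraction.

For a geometric distribution, E[trials] = 1/p = 1/(3/10) = 10/3.

10/3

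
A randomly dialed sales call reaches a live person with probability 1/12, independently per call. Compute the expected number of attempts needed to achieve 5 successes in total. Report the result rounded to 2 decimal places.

60.00

By linearity (sum of 5 independent geometric waits), E[trials] = 5/p = 5/(1/12) = 60.
≈ 60.00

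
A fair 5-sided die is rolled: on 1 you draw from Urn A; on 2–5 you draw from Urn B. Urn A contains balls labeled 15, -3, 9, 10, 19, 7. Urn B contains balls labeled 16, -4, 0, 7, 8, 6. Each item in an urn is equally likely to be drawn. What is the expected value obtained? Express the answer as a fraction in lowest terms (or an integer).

E[X | Urn A] = (15 − 3 + 9 + 10 + 19 + 7)/6 = 19/2
E[X | Urn B] = (16 − 4 + 0 + 7 + 8 + 6)/6 = 11/2
E[X] = (1/5)·19/2 + (4/5)·11/2 = 63/10

63/10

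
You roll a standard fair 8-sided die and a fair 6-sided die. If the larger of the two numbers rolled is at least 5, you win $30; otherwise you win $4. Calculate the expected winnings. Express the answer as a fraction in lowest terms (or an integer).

64/3 dollars

E[payout] = (1/3)·4 + (2/3)·30 = 64/3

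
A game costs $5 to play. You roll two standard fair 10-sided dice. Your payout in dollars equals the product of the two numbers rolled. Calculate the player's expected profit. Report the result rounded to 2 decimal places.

$25.25

Distribution of the product of the two numbers rolled: 1 w.p. 1/100, 2 w.p. 1/50, 3 w.p. 1/50, 4 w.p. 3/100, 5 w.p. 1/50, 6 w.p. 1/25, …
E[payout] = (1/100)·1 + (1/50)·2 + (1/50)·3 + (3/100)·4 + (1/50)·5 + (1/25)·6 + (1/50)·7 + (1/25)·8 + (3/100)·9 + (1/25)·10 + (1/25)·12 + (1/50)·14 + (1/50)·15 + (3/100)·16 + (1/25)·18 + (1/25)·20 + (1/50)·21 + (1/25)·24 + (1/100)·25 + (1/50)·27 + (1/50)·28 + (1/25)·30 + (1/50)·32 + (1/50)·35 + (3/100)·36 + (1/25)·40 + (1/50)·42 + (1/50)·45 + (1/50)·48 + (1/100)·49 + (1/50)·50 + (1/50)·54 + (1/50)·56 + (1/50)·60 + (1/50)·63 + (1/100)·64 + (1/50)·70 + (1/50)·72 + (1/50)·80 + (1/100)·81 + (1/50)·90 + (1/100)·100 = 121/4
Expected profit = 121/4 − 5 = 101/4 ≈ $25.25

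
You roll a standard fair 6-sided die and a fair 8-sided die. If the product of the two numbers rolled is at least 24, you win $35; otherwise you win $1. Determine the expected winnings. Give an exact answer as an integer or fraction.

245/24 dollars

E[payout] = (35/48)·1 + (13/48)·35 = 245/24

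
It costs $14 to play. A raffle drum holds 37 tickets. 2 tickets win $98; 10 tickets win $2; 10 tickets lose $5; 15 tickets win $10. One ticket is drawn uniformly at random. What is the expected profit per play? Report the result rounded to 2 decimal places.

-$5.46

E[payout] = (2/37)·98 + (10/37)·2 + (10/37)·(-5) + (15/37)·10 = 316/37
Expected profit = 316/37 − 14 = -202/37 ≈ -$5.46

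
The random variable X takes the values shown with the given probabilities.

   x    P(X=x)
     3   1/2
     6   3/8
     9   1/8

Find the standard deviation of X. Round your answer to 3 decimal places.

E[X] = 39/8, E[X²] = 225/8
Var(X) = E[X²] − (E[X])² = 225/8 − 1521/64 = 279/64
SD(X) = √(279/64) ≈ 2.088

2.088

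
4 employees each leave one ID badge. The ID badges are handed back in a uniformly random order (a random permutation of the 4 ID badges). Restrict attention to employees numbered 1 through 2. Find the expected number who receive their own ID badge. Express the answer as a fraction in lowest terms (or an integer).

1/2

Let Xᵢ = 1 if person i gets their own ID badge. For each i, P(Xᵢ=1) = 1/4.
By linearity of expectation, E[X₁+…+X_2] = 2·(1/4) = 1/2.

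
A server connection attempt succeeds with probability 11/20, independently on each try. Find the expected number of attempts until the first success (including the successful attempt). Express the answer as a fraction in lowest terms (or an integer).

20/11

For a geometric distribution, E[trials] = 1/p = 1/(11/20) = 20/11.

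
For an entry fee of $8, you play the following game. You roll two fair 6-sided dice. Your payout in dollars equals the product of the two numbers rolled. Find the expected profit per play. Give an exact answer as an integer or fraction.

17/4 dollars

Distribution of the product of the two numbers rolled: 1 w.p. 1/36, 2 w.p. 1/18, 3 w.p. 1/18, 4 w.p. 1/12, 5 w.p. 1/18, 6 w.p. 1/9, …
E[payout] = (1/36)·1 + (1/18)·2 + (1/18)·3 + (1/12)·4 + (1/18)·5 + (1/9)·6 + (1/18)·8 + (1/36)·9 + (1/18)·10 + (1/9)·12 + (1/18)·15 + (1/36)·16 + (1/18)·18 + (1/18)·20 + (1/18)·24 + (1/36)·25 + (1/18)·30 + (1/36)·36 = 49/4
Expected profit = 49/4 − 8 = 17/4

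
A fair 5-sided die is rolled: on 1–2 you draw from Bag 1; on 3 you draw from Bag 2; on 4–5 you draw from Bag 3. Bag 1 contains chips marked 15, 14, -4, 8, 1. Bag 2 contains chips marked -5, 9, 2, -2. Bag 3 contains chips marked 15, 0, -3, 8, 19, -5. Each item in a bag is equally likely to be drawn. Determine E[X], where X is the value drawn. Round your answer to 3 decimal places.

E[X | Bag 1] = (15 + 14 − 4 + 8 + 1)/5 = 34/5
E[X | Bag 2] = (-5 + 9 + 2 − 2)/4 = 1
E[X | Bag 3] = (15 + 0 − 3 + 8 + 19 − 5)/6 = 17/3
E[X] = (2/5)·34/5 + (1/5)·1 + (2/5)·17/3 = 389/75 ≈ 5.187

5.187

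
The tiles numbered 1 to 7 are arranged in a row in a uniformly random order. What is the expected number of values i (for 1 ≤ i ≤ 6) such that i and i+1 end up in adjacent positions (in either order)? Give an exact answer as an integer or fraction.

12/7

For each i ∈ {1,…,6}, let Xᵢ = 1 if i and i+1 are adjacent. P(Xᵢ=1) = 2·(7−1)!/7! = 2/7.
By linearity, E[ΣXᵢ] = (6)·(2/7) = 12/7.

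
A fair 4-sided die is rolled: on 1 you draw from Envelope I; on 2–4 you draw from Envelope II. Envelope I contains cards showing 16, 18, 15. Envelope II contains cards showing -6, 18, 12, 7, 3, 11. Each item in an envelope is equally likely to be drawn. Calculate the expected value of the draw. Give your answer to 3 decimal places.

E[X | Envelope I] = (16 + 18 + 15)/3 = 49/3
E[X | Envelope II] = (-6 + 18 + 12 + 7 + 3 + 11)/6 = 15/2
E[X] = (1/4)·49/3 + (3/4)·15/2 = 233/24 ≈ 9.708

9.708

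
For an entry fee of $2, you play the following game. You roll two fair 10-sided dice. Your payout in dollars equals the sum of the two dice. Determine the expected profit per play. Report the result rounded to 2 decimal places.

$9.00

Distribution of the sum of the two dice: 2 w.p. 1/100, 3 w.p. 1/50, 4 w.p. 3/100, 5 w.p. 1/25, 6 w.p. 1/20, 7 w.p. 3/50, …
E[payout] = (1/100)·2 + (1/50)·3 + (3/100)·4 + (1/25)·5 + (1/20)·6 + (3/50)·7 + (7/100)·8 + (2/25)·9 + (9/100)·10 + (1/10)·11 + (9/100)·12 + (2/25)·13 + (7/100)·14 + (3/50)·15 + (1/20)·16 + (1/25)·17 + (3/100)·18 + (1/50)·19 + (1/100)·20 = 11
Expected profit = 11 − 2 = 9 ≈ $9.00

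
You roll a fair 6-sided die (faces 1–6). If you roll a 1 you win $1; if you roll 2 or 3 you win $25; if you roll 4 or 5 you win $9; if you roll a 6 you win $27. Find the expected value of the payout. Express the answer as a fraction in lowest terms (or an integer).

E[payout] = (1/6)·1 + (1/3)·9 + (1/3)·25 + (1/6)·27 = 16

$16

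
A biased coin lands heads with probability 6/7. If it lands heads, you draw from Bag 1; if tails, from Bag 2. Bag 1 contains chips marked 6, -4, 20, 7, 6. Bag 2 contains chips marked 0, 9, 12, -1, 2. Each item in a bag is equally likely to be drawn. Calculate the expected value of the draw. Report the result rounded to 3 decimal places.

6.629

E[X | Bag 1] = (6 − 4 + 20 + 7 + 6)/5 = 7
E[X | Bag 2] = (0 + 9 + 12 − 1 + 2)/5 = 22/5
E[X] = (6/7)·7 + (1/7)·22/5 = 232/35 ≈ 6.629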